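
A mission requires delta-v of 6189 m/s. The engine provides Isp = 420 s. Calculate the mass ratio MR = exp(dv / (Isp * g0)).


Ve = 420 * 9.81 = 4120.2 m/s
MR = exp(6189 / 4120.2) = 4.491

4.491


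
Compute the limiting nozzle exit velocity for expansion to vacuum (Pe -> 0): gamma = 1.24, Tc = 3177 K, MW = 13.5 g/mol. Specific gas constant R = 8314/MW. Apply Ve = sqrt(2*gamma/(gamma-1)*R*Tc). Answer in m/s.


R = 8314 / 13.5 = 615.85 J/(kg.K)
Ve = sqrt(2 * 1.24 / (1.24 - 1) * 615.85 * 3177) = 4496 m/s

4496 m/s


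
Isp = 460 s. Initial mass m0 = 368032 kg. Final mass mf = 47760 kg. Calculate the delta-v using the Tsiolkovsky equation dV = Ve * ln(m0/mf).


Ve = 460 * 9.81 = 4512.6 m/s
dV = 4512.6 * ln(368032/47760) = 9215 m/s

9215 m/s


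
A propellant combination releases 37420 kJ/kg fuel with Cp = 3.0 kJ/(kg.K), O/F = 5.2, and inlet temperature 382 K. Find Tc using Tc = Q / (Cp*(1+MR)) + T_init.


Tc = 37420 / (3.0 * (1 + 5.2)) + 382 = 2394 K

2394 K


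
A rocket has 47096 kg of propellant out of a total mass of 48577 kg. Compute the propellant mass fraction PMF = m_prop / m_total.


PMF = 47096 / 48577 = 0.97

0.97


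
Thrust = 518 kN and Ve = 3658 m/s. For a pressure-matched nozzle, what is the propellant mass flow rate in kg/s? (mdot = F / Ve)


mdot = F / Ve = 518000 / 3658 = 141.6 kg/s

141.6 kg/s


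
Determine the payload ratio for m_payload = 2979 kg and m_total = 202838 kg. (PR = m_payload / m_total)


PR = 2979 / 202838 = 0.0147

0.0147


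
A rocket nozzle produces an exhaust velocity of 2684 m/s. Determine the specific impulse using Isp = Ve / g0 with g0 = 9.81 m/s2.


Isp = Ve / g0 = 2684 / 9.81 = 273.6 s

273.6 s


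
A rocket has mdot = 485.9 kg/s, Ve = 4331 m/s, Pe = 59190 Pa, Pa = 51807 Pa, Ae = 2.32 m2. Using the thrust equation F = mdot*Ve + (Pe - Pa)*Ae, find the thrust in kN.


F = 485.9 * 4331 + (59190 - 51807) * 2.32 = 2.1216e+06 N = 2121.6 kN

2121.6 kN


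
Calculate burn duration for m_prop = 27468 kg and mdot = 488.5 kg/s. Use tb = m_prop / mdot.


tb = 27468 / 488.5 = 56.2 s

56.2 s


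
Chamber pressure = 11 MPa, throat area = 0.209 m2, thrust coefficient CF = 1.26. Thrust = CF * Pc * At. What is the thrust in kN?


F = 1.26 * 11e6 * 0.209 = 2.8967e+06 N = 2896.7 kN

2896.7 kN


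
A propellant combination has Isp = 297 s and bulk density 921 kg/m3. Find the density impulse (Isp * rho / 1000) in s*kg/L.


rho*Isp = 297 * 921 / 1000 = 274 s*kg/L

274 s*kg/L


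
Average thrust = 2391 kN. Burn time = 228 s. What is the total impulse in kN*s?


It = 2391 * 228 = 545148 kN*s

545148 kN*s


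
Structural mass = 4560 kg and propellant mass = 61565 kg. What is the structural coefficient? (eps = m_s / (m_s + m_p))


eps = 4560 / (4560 + 61565) = 0.069

0.069


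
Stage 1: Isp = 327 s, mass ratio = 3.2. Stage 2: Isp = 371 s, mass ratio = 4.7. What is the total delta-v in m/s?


dV1 = 327 * 9.81 * ln(3.2) = 3731.2 m/s
dV2 = 371 * 9.81 * ln(4.7) = 5632.4 m/s
Total dV = 3731.2 + 5632.4 = 9363.6 m/s ~ 9364 m/s

9364 m/s


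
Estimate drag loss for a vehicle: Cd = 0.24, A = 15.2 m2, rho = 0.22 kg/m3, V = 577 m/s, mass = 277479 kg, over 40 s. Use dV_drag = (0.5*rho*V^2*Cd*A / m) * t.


D = 0.5 * 0.22 * 577^2 * 0.24 * 15.2 = 133597.75 N
a = 133597.75 / 277479 = 0.4815 m/s2
dV = 0.4815 * 40 = 19.3 m/s

19.3 m/s


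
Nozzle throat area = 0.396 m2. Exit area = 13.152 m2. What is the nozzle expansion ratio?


AR = 13.152 / 0.396 = 33.2

33.2


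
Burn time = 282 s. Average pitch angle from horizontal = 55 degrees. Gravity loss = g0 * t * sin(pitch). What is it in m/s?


GL = 9.81 * 282 * sin(55 deg) = 2266 m/s

2266 m/s


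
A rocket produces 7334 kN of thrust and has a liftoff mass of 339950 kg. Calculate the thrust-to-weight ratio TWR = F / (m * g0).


TWR = 7334000 / (339950 * 9.81) = 2.2

2.2


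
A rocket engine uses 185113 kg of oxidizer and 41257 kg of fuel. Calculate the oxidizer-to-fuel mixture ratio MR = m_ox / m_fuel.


MR = 185113 / 41257 = 4.49

4.49


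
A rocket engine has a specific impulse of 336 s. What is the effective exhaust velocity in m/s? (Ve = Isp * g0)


Ve = Isp * g0 = 336 * 9.81 = 3296.2 m/s

3296.2 m/s


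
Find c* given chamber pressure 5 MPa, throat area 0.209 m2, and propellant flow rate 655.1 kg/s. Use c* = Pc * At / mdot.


c* = 5e6 * 0.209 / 655.1 = 1595 m/s

1595 m/s


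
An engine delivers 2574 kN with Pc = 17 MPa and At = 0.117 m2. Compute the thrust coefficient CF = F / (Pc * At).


CF = 2574000 / (17e6 * 0.117) = 1.29

1.29


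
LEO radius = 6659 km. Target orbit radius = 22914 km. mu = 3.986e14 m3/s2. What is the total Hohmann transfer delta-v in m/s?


V1 = sqrt(mu/r1) = 7736.85 m/s
dV1 = V1*(sqrt(2*r2/(r1+r2)) - 1) = 1894.38 m/s
V2 = sqrt(mu/r2) = 4170.79 m/s
dV2 = V2*(1 - sqrt(2*r1/(r1+r2))) = 1371.87 m/s
Total dV = 3266 m/s

3266 m/s


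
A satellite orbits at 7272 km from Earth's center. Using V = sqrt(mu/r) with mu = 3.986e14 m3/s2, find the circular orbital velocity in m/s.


V = sqrt(3.986e14 / 7272000) = 7404 m/s

7404 m/s


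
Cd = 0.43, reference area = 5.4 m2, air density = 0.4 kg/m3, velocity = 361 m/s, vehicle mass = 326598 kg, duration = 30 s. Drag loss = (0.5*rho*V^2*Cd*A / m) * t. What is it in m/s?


D = 0.5 * 0.4 * 361^2 * 0.43 * 5.4 = 60521.07 N
a = 60521.07 / 326598 = 0.1853 m/s2
dV = 0.1853 * 30 = 5.6 m/s

5.6 m/s


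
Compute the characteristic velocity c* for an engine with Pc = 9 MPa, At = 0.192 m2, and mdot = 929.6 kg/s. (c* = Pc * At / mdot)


c* = 9e6 * 0.192 / 929.6 = 1859 m/s

1859 m/s


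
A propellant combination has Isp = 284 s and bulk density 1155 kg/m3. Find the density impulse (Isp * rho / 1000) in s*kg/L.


rho*Isp = 284 * 1155 / 1000 = 328 s*kg/L

328 s*kg/L


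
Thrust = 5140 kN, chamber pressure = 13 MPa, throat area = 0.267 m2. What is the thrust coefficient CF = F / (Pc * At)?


CF = 5140000 / (13e6 * 0.267) = 1.48

1.48


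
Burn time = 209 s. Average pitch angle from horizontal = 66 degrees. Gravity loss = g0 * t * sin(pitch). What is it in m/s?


GL = 9.81 * 209 * sin(66 deg) = 1873 m/s

1873 m/s


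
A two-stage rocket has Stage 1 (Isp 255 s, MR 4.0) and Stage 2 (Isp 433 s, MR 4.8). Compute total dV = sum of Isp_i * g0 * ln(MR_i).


dV1 = 255 * 9.81 * ln(4.0) = 3467.9 m/s
dV2 = 433 * 9.81 * ln(4.8) = 6663.1 m/s
Total dV = 3467.9 + 6663.1 = 10131.0 m/s ~ 10131 m/s

10131 m/s


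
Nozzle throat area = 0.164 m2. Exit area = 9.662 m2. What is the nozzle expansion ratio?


AR = 9.662 / 0.164 = 58.9

58.9


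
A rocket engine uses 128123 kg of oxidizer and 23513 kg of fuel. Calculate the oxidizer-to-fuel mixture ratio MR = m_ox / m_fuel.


MR = 128123 / 23513 = 5.45

5.45


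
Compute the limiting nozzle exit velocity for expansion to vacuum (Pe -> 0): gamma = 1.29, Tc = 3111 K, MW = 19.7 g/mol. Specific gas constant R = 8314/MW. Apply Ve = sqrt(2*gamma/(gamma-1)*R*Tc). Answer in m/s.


R = 8314 / 19.7 = 422.03 J/(kg.K)
Ve = sqrt(2 * 1.29 / (1.29 - 1) * 422.03 * 3111) = 3418 m/s

3418 m/s


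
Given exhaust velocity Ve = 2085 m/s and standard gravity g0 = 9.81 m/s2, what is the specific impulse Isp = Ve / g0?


Isp = Ve / g0 = 2085 / 9.81 = 212.5 s

212.5 s


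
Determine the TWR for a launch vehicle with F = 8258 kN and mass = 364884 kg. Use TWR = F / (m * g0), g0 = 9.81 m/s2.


TWR = 8258000 / (364884 * 9.81) = 2.31

2.31


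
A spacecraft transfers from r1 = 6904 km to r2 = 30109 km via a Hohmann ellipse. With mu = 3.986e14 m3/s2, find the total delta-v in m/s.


V1 = sqrt(mu/r1) = 7598.33 m/s
dV1 = V1*(sqrt(2*r2/(r1+r2)) - 1) = 2093.46 m/s
V2 = sqrt(mu/r2) = 3638.48 m/s
dV2 = V2*(1 - sqrt(2*r1/(r1+r2))) = 1416.15 m/s
Total dV = 3510 m/s

3510 m/s


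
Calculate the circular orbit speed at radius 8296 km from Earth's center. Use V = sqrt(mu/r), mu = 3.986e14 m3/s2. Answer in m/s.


V = sqrt(3.986e14 / 8296000) = 6932 m/s

6932 m/s


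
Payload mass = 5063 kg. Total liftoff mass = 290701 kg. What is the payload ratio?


PR = 5063 / 290701 = 0.0174

0.0174


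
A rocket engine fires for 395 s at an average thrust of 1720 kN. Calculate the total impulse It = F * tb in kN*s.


It = 1720 * 395 = 679400 kN*s

679400 kN*s


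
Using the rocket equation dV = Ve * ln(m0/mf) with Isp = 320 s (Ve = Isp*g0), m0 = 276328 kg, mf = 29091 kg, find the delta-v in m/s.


Ve = 320 * 9.81 = 3139.2 m/s
dV = 3139.2 * ln(276328/29091) = 7067 m/s

7067 m/s


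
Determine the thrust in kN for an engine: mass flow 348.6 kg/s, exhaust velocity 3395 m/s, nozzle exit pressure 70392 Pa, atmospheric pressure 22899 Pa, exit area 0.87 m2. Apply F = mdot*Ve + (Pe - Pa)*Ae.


F = 348.6 * 3395 + (70392 - 22899) * 0.87 = 1.2248e+06 N = 1224.8 kN

1224.8 kN


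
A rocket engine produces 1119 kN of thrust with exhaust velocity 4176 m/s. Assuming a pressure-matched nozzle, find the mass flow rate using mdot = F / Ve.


mdot = F / Ve = 1119000 / 4176 = 268.0 kg/s

268.0 kg/s


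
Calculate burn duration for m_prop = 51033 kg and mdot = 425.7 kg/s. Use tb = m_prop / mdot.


tb = 51033 / 425.7 = 119.9 s

119.9 s


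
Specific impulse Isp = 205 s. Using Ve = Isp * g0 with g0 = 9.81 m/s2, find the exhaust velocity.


Ve = Isp * g0 = 205 * 9.81 = 2011.1 m/s

2011.1 m/s


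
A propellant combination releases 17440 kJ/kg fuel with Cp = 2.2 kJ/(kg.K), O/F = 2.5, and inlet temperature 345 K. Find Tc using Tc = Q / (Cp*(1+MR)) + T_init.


Tc = 17440 / (2.2 * (1 + 2.5)) + 345 = 2610 K

2610 K


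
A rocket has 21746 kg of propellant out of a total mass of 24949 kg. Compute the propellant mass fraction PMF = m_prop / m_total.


PMF = 21746 / 24949 = 0.872

0.872


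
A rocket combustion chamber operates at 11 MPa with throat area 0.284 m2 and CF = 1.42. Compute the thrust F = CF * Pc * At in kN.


F = 1.42 * 11e6 * 0.284 = 4.4361e+06 N = 4436.1 kN

4436.1 kN


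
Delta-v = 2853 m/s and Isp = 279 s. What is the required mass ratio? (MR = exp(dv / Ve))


Ve = 279 * 9.81 = 2736.99 m/s
MR = exp(2853 / 2736.99) = 2.836

2.836


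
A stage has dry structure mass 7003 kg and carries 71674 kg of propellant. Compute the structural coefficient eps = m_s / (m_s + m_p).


eps = 7003 / (7003 + 71674) = 0.089

0.089


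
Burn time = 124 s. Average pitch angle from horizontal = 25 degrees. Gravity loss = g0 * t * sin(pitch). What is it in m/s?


GL = 9.81 * 124 * sin(25 deg) = 514 m/s

514 m/s


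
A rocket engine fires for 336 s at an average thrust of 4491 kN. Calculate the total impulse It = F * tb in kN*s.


It = 4491 * 336 = 1508976 kN*s

1508976 kN*s


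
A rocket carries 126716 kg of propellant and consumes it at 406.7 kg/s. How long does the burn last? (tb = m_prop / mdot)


tb = 126716 / 406.7 = 311.6 s

311.6 s


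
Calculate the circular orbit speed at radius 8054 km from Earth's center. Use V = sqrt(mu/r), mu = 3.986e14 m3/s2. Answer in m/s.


V = sqrt(3.986e14 / 8054000) = 7035 m/s

7035 m/s


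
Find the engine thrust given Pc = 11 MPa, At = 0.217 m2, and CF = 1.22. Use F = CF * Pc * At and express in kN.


F = 1.22 * 11e6 * 0.217 = 2.9121e+06 N = 2912.1 kN

2912.1 kN


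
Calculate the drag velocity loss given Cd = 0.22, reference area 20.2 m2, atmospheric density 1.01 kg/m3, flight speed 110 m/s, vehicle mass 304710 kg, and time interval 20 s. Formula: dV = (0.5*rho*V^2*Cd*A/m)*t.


D = 0.5 * 1.01 * 110^2 * 0.22 * 20.2 = 27155.06 N
a = 27155.06 / 304710 = 0.0891 m/s2
dV = 0.0891 * 20 = 1.8 m/s

1.8 m/s


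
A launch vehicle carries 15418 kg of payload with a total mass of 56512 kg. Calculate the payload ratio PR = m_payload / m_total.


PR = 15418 / 56512 = 0.2728

0.2728


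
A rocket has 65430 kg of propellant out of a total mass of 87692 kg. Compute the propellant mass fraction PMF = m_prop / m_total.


PMF = 65430 / 87692 = 0.746

0.746


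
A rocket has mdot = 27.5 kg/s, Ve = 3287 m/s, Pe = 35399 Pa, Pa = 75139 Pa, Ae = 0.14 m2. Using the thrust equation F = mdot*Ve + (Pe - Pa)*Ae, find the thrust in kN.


F = 27.5 * 3287 + (35399 - 75139) * 0.14 = 84829.0 N = 84.8 kN

84.8 kN


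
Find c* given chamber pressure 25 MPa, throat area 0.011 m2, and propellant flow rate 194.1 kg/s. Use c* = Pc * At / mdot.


c* = 25e6 * 0.011 / 194.1 = 1417 m/s

1417 m/s


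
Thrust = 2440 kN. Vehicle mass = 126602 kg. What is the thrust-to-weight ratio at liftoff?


TWR = 2440000 / (126602 * 9.81) = 1.96

1.96


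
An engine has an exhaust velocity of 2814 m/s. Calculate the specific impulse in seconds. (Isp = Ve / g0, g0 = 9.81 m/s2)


Isp = Ve / g0 = 2814 / 9.81 = 286.9 s

286.9 s


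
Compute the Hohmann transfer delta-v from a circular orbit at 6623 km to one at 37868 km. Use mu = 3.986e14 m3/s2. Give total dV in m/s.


V1 = sqrt(mu/r1) = 7757.85 m/s
dV1 = V1*(sqrt(2*r2/(r1+r2)) - 1) = 2363.92 m/s
V2 = sqrt(mu/r2) = 3244.39 m/s
dV2 = V2*(1 - sqrt(2*r1/(r1+r2))) = 1474.12 m/s
Total dV = 3838 m/s

3838 m/s


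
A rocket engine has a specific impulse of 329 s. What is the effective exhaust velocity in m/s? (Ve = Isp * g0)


Ve = Isp * g0 = 329 * 9.81 = 3227.5 m/s

3227.5 m/s


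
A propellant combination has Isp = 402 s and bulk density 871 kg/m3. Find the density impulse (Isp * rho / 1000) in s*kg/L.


rho*Isp = 402 * 871 / 1000 = 350 s*kg/L

350 s*kg/L


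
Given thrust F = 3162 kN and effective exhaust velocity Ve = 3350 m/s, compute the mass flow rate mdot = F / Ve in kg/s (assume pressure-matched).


mdot = F / Ve = 3162000 / 3350 = 943.9 kg/s

943.9 kg/s


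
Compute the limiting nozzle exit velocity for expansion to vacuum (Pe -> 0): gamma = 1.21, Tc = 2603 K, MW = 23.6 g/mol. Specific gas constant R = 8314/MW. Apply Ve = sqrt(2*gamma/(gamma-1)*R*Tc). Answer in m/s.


R = 8314 / 23.6 = 352.29 J/(kg.K)
Ve = sqrt(2 * 1.21 / (1.21 - 1) * 352.29 * 2603) = 3251 m/s

3251 m/s


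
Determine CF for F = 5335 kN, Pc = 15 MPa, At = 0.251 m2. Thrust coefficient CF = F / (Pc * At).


CF = 5335000 / (15e6 * 0.251) = 1.42

1.42


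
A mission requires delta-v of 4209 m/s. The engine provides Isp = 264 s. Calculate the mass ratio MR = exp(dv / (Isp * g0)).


Ve = 264 * 9.81 = 2589.84 m/s
MR = exp(4209 / 2589.84) = 5.079

5.079


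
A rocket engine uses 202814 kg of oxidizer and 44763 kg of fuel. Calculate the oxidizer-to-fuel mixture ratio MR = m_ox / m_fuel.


MR = 202814 / 44763 = 4.53

4.53


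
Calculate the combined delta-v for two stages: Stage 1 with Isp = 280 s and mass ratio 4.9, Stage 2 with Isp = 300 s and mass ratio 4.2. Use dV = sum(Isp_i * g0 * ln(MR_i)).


dV1 = 280 * 9.81 * ln(4.9) = 4365.3 m/s
dV2 = 300 * 9.81 * ln(4.2) = 4223.5 m/s
Total dV = 4365.3 + 4223.5 = 8588.8 m/s ~ 8589 m/s

8589 m/s


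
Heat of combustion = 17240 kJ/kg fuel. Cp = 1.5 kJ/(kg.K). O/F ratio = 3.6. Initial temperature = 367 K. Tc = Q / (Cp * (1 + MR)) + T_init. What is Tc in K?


Tc = 17240 / (1.5 * (1 + 3.6)) + 367 = 2866 K

2866 K


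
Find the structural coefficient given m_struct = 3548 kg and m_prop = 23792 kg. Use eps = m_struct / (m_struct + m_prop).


eps = 3548 / (3548 + 23792) = 0.1298

0.1298


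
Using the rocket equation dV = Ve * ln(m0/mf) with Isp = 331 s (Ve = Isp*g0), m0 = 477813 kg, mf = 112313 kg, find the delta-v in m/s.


Ve = 331 * 9.81 = 3247.11 m/s
dV = 3247.11 * ln(477813/112313) = 4702 m/s

4702 m/s


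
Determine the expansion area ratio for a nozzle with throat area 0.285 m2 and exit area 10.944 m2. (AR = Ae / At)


AR = 10.944 / 0.285 = 38.4

38.4


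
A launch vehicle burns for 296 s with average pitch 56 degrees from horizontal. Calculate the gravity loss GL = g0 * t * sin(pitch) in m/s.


GL = 9.81 * 296 * sin(56 deg) = 2407 m/s

2407 m/s


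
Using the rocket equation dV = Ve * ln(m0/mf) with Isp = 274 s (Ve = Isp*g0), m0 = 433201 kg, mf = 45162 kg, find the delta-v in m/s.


Ve = 274 * 9.81 = 2687.94 m/s
dV = 2687.94 * ln(433201/45162) = 6077 m/s

6077 m/s


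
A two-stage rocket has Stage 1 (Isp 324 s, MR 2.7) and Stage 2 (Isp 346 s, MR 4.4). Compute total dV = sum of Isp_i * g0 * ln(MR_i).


dV1 = 324 * 9.81 * ln(2.7) = 3157.0 m/s
dV2 = 346 * 9.81 * ln(4.4) = 5029.0 m/s
Total dV = 3157.0 + 5029.0 = 8186.0 m/s ~ 8186 m/s

8186 m/s


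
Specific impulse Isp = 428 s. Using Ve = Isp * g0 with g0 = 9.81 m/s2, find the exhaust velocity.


Ve = Isp * g0 = 428 * 9.81 = 4198.7 m/s

4198.7 m/s


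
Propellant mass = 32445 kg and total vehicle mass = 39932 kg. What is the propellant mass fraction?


PMF = 32445 / 39932 = 0.813

0.813


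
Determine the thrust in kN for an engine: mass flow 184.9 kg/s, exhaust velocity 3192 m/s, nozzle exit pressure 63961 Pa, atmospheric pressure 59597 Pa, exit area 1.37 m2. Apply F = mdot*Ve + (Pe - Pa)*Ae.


F = 184.9 * 3192 + (63961 - 59597) * 1.37 = 596179.0 N = 596.2 kN

596.2 kN


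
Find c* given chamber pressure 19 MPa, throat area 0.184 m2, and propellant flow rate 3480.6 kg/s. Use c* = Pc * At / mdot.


c* = 19e6 * 0.184 / 3480.6 = 1004 m/s

1004 m/s


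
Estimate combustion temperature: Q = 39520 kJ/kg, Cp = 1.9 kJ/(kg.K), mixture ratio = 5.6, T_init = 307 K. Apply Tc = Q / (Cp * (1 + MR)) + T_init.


Tc = 39520 / (1.9 * (1 + 5.6)) + 307 = 3459 K

3459 K


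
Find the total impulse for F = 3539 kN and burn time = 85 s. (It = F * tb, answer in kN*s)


It = 3539 * 85 = 300815 kN*s

300815 kN*s


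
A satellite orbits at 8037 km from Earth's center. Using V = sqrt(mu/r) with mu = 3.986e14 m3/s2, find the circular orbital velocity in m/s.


V = sqrt(3.986e14 / 8037000) = 7042 m/s

7042 m/s


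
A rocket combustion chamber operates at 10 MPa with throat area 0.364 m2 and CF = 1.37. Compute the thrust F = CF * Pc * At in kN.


F = 1.37 * 10e6 * 0.364 = 4.9868e+06 N = 4986.8 kN

4986.8 kN


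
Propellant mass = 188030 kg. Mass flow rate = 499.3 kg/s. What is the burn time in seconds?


tb = 188030 / 499.3 = 376.6 s

376.6 s


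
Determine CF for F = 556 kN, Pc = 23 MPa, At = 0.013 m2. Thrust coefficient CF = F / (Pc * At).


CF = 556000 / (23e6 * 0.013) = 1.86

1.86


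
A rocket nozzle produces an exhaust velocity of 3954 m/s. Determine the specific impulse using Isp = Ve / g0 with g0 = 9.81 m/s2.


Isp = Ve / g0 = 3954 / 9.81 = 403.1 s

403.1 s


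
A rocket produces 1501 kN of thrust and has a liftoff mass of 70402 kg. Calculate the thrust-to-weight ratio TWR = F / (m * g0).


TWR = 1501000 / (70402 * 9.81) = 2.17

2.17


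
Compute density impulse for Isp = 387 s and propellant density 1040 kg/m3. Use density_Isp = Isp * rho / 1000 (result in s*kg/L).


rho*Isp = 387 * 1040 / 1000 = 402 s*kg/L

402 s*kg/L


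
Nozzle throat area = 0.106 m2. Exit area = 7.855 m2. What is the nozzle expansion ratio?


AR = 7.855 / 0.106 = 74.1

74.1


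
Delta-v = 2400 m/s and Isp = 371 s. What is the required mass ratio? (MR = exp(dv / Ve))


Ve = 371 * 9.81 = 3639.51 m/s
MR = exp(2400 / 3639.51) = 1.934

1.934


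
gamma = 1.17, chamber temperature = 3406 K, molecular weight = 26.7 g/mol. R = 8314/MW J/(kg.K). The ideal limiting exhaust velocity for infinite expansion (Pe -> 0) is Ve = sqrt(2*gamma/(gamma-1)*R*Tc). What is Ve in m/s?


R = 8314 / 26.7 = 311.39 J/(kg.K)
Ve = sqrt(2 * 1.17 / (1.17 - 1) * 311.39 * 3406) = 3821 m/s

3821 m/s


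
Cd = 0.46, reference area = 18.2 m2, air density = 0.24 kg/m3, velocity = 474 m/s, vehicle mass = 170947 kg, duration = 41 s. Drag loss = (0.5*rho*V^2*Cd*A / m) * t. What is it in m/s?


D = 0.5 * 0.24 * 474^2 * 0.46 * 18.2 = 225718.5 N
a = 225718.5 / 170947 = 1.3204 m/s2
dV = 1.3204 * 41 = 54.1 m/s

54.1 m/s


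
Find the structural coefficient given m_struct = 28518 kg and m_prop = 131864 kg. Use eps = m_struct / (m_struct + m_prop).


eps = 28518 / (28518 + 131864) = 0.1778

0.1778


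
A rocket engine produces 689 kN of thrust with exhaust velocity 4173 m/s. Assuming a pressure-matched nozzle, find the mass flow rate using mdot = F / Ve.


mdot = F / Ve = 689000 / 4173 = 165.1 kg/s

165.1 kg/s


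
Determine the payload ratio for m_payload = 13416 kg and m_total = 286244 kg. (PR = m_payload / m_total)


PR = 13416 / 286244 = 0.0469

0.0469


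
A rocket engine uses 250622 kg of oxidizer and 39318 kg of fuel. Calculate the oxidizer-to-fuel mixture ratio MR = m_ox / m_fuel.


MR = 250622 / 39318 = 6.37

6.37


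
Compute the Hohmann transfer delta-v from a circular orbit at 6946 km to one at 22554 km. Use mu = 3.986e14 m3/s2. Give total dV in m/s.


V1 = sqrt(mu/r1) = 7575.32 m/s
dV1 = V1*(sqrt(2*r2/(r1+r2)) - 1) = 1792.03 m/s
V2 = sqrt(mu/r2) = 4203.94 m/s
dV2 = V2*(1 - sqrt(2*r1/(r1+r2))) = 1319.06 m/s
Total dV = 3111 m/s

3111 m/s


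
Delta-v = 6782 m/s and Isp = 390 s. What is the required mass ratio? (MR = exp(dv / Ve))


Ve = 390 * 9.81 = 3825.9 m/s
MR = exp(6782 / 3825.9) = 5.886

5.886


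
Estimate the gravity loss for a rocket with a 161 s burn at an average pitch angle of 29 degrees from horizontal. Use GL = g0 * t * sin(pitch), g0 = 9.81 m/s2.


GL = 9.81 * 161 * sin(29 deg) = 766 m/s

766 m/s


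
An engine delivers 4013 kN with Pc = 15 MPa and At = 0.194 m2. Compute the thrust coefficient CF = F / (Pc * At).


CF = 4013000 / (15e6 * 0.194) = 1.38

1.38


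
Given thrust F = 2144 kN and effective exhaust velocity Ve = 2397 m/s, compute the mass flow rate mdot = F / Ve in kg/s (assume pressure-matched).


mdot = F / Ve = 2144000 / 2397 = 894.5 kg/s

894.5 kg/s


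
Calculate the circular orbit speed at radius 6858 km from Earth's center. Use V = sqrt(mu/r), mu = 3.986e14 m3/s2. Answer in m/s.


V = sqrt(3.986e14 / 6858000) = 7624 m/s

7624 m/s


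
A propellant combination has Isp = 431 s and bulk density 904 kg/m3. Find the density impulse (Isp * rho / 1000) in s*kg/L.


rho*Isp = 431 * 904 / 1000 = 390 s*kg/L

390 s*kg/L


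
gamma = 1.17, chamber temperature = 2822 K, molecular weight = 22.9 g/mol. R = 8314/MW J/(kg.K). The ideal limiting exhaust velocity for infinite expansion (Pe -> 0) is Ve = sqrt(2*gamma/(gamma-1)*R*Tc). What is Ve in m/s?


R = 8314 / 22.9 = 363.06 J/(kg.K)
Ve = sqrt(2 * 1.17 / (1.17 - 1) * 363.06 * 2822) = 3755 m/s

3755 m/s


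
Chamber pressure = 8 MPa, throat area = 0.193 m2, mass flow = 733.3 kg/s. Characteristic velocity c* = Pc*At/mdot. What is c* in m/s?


c* = 8e6 * 0.193 / 733.3 = 2106 m/s

2106 m/s


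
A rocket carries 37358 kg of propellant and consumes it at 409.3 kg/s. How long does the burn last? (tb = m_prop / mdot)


tb = 37358 / 409.3 = 91.3 s

91.3 s


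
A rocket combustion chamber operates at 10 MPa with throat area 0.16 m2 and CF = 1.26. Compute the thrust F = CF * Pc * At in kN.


F = 1.26 * 10e6 * 0.16 = 2.0160e+06 N = 2016.0 kN

2016.0 kN


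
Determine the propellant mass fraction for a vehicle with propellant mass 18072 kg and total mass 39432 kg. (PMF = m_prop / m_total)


PMF = 18072 / 39432 = 0.458

0.458


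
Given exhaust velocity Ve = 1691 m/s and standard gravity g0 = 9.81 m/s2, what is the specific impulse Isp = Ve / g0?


Isp = Ve / g0 = 1691 / 9.81 = 172.4 s

172.4 s


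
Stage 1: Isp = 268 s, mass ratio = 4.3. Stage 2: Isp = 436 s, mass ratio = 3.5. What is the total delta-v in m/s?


dV1 = 268 * 9.81 * ln(4.3) = 3834.8 m/s
dV2 = 436 * 9.81 * ln(3.5) = 5358.3 m/s
Total dV = 3834.8 + 5358.3 = 9193.1 m/s ~ 9193 m/s

9193 m/s


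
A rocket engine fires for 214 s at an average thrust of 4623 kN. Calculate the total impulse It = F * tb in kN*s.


It = 4623 * 214 = 989322 kN*s

989322 kN*s


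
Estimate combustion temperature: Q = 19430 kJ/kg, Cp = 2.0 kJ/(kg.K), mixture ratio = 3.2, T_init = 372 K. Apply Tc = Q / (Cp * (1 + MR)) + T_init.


Tc = 19430 / (2.0 * (1 + 3.2)) + 372 = 2685 K

2685 K


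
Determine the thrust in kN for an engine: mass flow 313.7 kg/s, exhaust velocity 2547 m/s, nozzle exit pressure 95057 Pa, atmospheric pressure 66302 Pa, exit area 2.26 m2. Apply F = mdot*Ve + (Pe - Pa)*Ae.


F = 313.7 * 2547 + (95057 - 66302) * 2.26 = 863980.0 N = 864.0 kN

864.0 kN


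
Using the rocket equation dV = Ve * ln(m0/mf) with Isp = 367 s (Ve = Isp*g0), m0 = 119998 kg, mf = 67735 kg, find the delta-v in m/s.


Ve = 367 * 9.81 = 3600.27 m/s
dV = 3600.27 * ln(119998/67735) = 2059 m/s

2059 m/s


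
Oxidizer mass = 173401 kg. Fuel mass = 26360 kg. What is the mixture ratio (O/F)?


MR = 173401 / 26360 = 6.58

6.58


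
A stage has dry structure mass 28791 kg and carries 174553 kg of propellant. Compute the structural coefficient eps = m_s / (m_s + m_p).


eps = 28791 / (28791 + 174553) = 0.1416

0.1416


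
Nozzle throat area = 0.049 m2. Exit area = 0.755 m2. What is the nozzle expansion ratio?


AR = 0.755 / 0.049 = 15.4

15.4


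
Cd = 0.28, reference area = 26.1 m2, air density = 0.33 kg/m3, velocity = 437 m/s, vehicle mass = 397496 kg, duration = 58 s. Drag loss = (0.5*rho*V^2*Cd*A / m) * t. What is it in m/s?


D = 0.5 * 0.33 * 437^2 * 0.28 * 26.1 = 230274.24 N
a = 230274.24 / 397496 = 0.5793 m/s2
dV = 0.5793 * 58 = 33.6 m/s

33.6 m/s


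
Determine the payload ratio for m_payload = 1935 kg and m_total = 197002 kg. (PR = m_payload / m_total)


PR = 1935 / 197002 = 0.0098

0.0098


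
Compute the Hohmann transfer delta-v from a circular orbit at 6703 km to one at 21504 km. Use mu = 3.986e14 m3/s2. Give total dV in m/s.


V1 = sqrt(mu/r1) = 7711.41 m/s
dV1 = V1*(sqrt(2*r2/(r1+r2)) - 1) = 1810.63 m/s
V2 = sqrt(mu/r2) = 4305.36 m/s
dV2 = V2*(1 - sqrt(2*r1/(r1+r2))) = 1337.24 m/s
Total dV = 3148 m/s

3148 m/s


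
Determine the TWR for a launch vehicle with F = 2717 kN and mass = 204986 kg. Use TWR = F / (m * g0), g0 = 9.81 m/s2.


TWR = 2717000 / (204986 * 9.81) = 1.35

1.35


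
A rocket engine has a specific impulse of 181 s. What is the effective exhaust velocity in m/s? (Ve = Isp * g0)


Ve = Isp * g0 = 181 * 9.81 = 1775.6 m/s

1775.6 m/s


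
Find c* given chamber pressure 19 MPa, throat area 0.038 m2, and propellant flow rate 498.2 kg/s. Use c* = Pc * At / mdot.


c* = 19e6 * 0.038 / 498.2 = 1449 m/s

1449 m/s


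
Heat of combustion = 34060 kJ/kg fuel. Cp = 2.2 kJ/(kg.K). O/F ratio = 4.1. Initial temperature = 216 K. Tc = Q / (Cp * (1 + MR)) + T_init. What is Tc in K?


Tc = 34060 / (2.2 * (1 + 4.1)) + 216 = 3252 K

3252 K


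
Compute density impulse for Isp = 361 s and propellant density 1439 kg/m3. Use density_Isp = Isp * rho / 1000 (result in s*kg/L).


rho*Isp = 361 * 1439 / 1000 = 519 s*kg/L

519 s*kg/L


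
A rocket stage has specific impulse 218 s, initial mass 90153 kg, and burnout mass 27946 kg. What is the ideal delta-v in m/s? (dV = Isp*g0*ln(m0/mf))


Ve = 218 * 9.81 = 2138.58 m/s
dV = 2138.58 * ln(90153/27946) = 2505 m/s

2505 m/s


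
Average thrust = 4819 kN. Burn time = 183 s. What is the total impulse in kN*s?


It = 4819 * 183 = 881877 kN*s

881877 kN*s


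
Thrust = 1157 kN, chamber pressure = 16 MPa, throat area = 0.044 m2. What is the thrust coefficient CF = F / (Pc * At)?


CF = 1157000 / (16e6 * 0.044) = 1.64

1.64


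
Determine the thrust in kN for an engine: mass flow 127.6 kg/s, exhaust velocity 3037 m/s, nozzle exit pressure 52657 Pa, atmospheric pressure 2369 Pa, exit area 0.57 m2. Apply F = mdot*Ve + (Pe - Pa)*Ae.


F = 127.6 * 3037 + (52657 - 2369) * 0.57 = 416185.0 N = 416.2 kN

416.2 kN


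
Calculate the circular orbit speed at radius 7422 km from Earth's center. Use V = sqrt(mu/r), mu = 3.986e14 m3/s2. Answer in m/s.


V = sqrt(3.986e14 / 7422000) = 7328 m/s

7328 m/s


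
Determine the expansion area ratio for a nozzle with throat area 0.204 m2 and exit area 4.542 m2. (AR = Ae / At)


AR = 4.542 / 0.204 = 22.3

22.3


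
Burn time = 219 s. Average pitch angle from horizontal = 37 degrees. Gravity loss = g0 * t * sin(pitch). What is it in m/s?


GL = 9.81 * 219 * sin(37 deg) = 1293 m/s

1293 m/s


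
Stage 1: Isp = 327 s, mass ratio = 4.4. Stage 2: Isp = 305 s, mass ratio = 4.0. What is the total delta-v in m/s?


dV1 = 327 * 9.81 * ln(4.4) = 4752.8 m/s
dV2 = 305 * 9.81 * ln(4.0) = 4147.9 m/s
Total dV = 4752.8 + 4147.9 = 8900.7 m/s ~ 8901 m/s

8901 m/s


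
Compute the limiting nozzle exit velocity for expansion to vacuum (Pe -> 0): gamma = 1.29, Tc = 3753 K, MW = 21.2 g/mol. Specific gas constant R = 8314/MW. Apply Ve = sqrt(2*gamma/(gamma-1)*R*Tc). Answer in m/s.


R = 8314 / 21.2 = 392.17 J/(kg.K)
Ve = sqrt(2 * 1.29 / (1.29 - 1) * 392.17 * 3753) = 3619 m/s

3619 m/s


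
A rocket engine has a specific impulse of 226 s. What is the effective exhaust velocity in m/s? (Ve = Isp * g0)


Ve = Isp * g0 = 226 * 9.81 = 2217.1 m/s

2217.1 m/s


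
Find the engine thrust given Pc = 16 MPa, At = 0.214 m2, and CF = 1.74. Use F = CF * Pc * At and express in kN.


F = 1.74 * 16e6 * 0.214 = 5.9578e+06 N = 5957.8 kN

5957.8 kN


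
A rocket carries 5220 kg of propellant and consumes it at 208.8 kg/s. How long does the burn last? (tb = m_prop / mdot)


tb = 5220 / 208.8 = 25.0 s

25.0 s


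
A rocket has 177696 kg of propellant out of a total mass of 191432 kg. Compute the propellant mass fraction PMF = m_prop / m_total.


PMF = 177696 / 191432 = 0.928

0.928


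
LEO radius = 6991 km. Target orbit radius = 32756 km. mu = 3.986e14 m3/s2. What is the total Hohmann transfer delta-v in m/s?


V1 = sqrt(mu/r1) = 7550.9 m/s
dV1 = V1*(sqrt(2*r2/(r1+r2)) - 1) = 2143.19 m/s
V2 = sqrt(mu/r2) = 3488.38 m/s
dV2 = V2*(1 - sqrt(2*r1/(r1+r2))) = 1419.4 m/s
Total dV = 3563 m/s

3563 m/s


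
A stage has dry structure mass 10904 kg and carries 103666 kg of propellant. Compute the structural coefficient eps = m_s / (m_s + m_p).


eps = 10904 / (10904 + 103666) = 0.0952

0.0952


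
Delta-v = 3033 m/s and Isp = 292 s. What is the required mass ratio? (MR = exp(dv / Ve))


Ve = 292 * 9.81 = 2864.52 m/s
MR = exp(3033 / 2864.52) = 2.883

2.883


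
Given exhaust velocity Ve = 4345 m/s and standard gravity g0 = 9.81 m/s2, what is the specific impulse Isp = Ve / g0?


Isp = Ve / g0 = 4345 / 9.81 = 442.9 s

442.9 s


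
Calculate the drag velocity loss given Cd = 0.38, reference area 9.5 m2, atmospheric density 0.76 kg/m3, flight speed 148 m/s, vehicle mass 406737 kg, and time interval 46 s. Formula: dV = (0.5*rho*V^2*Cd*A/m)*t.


D = 0.5 * 0.76 * 148^2 * 0.38 * 9.5 = 30047.91 N
a = 30047.91 / 406737 = 0.0739 m/s2
dV = 0.0739 * 46 = 3.4 m/s

3.4 m/s


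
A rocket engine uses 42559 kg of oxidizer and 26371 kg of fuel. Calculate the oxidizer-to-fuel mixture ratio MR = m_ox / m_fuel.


MR = 42559 / 26371 = 1.61

1.61


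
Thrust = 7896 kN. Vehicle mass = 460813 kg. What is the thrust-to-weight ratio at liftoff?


TWR = 7896000 / (460813 * 9.81) = 1.75

1.75


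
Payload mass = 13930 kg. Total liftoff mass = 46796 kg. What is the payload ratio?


PR = 13930 / 46796 = 0.2977

0.2977


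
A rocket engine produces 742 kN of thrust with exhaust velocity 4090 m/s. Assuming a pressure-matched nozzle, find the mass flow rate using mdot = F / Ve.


mdot = F / Ve = 742000 / 4090 = 181.4 kg/s

181.4 kg/s


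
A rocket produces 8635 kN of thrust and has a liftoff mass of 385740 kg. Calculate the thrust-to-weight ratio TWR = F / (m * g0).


TWR = 8635000 / (385740 * 9.81) = 2.28

2.28


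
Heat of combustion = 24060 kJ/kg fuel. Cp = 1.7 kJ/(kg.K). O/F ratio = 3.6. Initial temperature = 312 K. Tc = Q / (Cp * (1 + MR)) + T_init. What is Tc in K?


Tc = 24060 / (1.7 * (1 + 3.6)) + 312 = 3389 K

3389 K


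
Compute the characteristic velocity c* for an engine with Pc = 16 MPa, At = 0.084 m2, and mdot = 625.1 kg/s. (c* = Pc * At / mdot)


c* = 16e6 * 0.084 / 625.1 = 2150 m/s

2150 m/s


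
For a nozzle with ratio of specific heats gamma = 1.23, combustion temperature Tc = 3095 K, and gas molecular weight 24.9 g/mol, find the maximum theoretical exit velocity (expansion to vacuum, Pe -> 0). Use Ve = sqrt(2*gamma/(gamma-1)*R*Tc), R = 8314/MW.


R = 8314 / 24.9 = 333.9 J/(kg.K)
Ve = sqrt(2 * 1.23 / (1.23 - 1) * 333.9 * 3095) = 3325 m/s

3325 m/s


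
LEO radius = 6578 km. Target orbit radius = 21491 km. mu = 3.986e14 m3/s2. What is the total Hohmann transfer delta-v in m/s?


V1 = sqrt(mu/r1) = 7784.34 m/s
dV1 = V1*(sqrt(2*r2/(r1+r2)) - 1) = 1848.44 m/s
V2 = sqrt(mu/r2) = 4306.66 m/s
dV2 = V2*(1 - sqrt(2*r1/(r1+r2))) = 1358.24 m/s
Total dV = 3207 m/s

3207 m/s


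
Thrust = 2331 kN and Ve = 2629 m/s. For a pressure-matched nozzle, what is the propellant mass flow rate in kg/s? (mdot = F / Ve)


mdot = F / Ve = 2331000 / 2629 = 886.6 kg/s

886.6 kg/s


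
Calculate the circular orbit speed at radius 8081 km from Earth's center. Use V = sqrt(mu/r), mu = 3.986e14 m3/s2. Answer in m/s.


V = sqrt(3.986e14 / 8081000) = 7023 m/s

7023 m/s


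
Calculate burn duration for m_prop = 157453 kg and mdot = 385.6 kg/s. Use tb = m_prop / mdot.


tb = 157453 / 385.6 = 408.3 s

408.3 s


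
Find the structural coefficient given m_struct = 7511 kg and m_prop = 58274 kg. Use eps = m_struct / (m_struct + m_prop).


eps = 7511 / (7511 + 58274) = 0.1142

0.1142


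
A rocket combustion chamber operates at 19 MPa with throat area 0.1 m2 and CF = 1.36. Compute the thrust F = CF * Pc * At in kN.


F = 1.36 * 19e6 * 0.1 = 2.5840e+06 N = 2584.0 kN

2584.0 kN


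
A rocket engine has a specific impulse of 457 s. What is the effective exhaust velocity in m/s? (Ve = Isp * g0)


Ve = Isp * g0 = 457 * 9.81 = 4483.2 m/s

4483.2 m/s


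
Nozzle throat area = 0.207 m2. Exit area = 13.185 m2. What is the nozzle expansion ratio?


AR = 13.185 / 0.207 = 63.7

63.7


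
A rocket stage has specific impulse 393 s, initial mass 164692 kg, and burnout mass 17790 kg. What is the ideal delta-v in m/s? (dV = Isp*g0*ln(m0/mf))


Ve = 393 * 9.81 = 3855.33 m/s
dV = 3855.33 * ln(164692/17790) = 8580 m/s

8580 m/s


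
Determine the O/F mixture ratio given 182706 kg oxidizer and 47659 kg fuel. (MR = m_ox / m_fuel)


MR = 182706 / 47659 = 3.83

3.83


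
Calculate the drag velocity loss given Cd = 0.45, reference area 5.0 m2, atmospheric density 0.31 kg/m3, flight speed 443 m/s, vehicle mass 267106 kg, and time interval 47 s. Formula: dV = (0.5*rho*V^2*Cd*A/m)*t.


D = 0.5 * 0.31 * 443^2 * 0.45 * 5.0 = 68441.84 N
a = 68441.84 / 267106 = 0.2562 m/s2
dV = 0.2562 * 47 = 12.0 m/s

12.0 m/s


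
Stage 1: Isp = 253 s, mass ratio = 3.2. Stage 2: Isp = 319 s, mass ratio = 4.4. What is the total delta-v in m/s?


dV1 = 253 * 9.81 * ln(3.2) = 2886.9 m/s
dV2 = 319 * 9.81 * ln(4.4) = 4636.5 m/s
Total dV = 2886.9 + 4636.5 = 7523.4 m/s ~ 7523 m/s

7523 m/s


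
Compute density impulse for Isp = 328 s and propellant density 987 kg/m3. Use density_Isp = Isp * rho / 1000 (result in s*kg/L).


rho*Isp = 328 * 987 / 1000 = 324 s*kg/L

324 s*kg/L


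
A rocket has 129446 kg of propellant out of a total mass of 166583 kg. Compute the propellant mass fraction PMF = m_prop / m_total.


PMF = 129446 / 166583 = 0.777

0.777


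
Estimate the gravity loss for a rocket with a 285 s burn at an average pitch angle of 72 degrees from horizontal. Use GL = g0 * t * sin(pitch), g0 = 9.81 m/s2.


GL = 9.81 * 285 * sin(72 deg) = 2659 m/s

2659 m/s


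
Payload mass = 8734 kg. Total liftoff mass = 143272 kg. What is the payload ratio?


PR = 8734 / 143272 = 0.061

0.061


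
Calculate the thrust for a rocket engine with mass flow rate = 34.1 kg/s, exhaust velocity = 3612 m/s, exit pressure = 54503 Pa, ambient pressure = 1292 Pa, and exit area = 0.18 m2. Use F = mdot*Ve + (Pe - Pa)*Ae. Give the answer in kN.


F = 34.1 * 3612 + (54503 - 1292) * 0.18 = 132747.0 N = 132.7 kN

132.7 kN


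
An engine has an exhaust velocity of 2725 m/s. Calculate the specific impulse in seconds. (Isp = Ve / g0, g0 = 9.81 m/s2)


Isp = Ve / g0 = 2725 / 9.81 = 277.8 s

277.8 s


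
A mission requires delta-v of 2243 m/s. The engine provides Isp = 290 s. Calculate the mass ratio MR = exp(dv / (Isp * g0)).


Ve = 290 * 9.81 = 2844.9 m/s
MR = exp(2243 / 2844.9) = 2.2

2.2


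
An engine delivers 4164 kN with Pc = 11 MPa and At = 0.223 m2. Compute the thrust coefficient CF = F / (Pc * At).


CF = 4164000 / (11e6 * 0.223) = 1.7

1.7


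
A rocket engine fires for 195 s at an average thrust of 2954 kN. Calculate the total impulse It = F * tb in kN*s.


It = 2954 * 195 = 576030 kN*s

576030 kN*s


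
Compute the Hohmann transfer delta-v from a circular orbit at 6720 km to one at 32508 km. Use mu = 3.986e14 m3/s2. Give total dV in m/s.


V1 = sqrt(mu/r1) = 7701.65 m/s
dV1 = V1*(sqrt(2*r2/(r1+r2)) - 1) = 2213.42 m/s
V2 = sqrt(mu/r2) = 3501.66 m/s
dV2 = V2*(1 - sqrt(2*r1/(r1+r2))) = 1452.03 m/s
Total dV = 3665 m/s

3665 m/s


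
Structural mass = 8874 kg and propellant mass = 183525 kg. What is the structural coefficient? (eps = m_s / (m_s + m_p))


eps = 8874 / (8874 + 183525) = 0.0461

0.0461


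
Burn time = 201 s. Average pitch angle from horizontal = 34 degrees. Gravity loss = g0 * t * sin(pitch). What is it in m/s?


GL = 9.81 * 201 * sin(34 deg) = 1103 m/s

1103 m/s


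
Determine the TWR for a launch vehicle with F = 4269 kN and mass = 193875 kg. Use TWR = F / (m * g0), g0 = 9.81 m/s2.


TWR = 4269000 / (193875 * 9.81) = 2.24

2.24


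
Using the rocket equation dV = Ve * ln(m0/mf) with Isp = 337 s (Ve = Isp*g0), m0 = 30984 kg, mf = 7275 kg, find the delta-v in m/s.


Ve = 337 * 9.81 = 3305.97 m/s
dV = 3305.97 * ln(30984/7275) = 4790 m/s

4790 m/s


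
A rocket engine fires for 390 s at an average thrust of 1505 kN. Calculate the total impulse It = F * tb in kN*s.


It = 1505 * 390 = 586950 kN*s

586950 kN*s


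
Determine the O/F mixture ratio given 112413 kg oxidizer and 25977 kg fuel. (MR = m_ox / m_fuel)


MR = 112413 / 25977 = 4.33

4.33


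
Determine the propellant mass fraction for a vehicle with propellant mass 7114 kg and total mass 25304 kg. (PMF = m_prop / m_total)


PMF = 7114 / 25304 = 0.281

0.281


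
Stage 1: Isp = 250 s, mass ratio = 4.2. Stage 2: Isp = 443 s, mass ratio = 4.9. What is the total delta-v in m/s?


dV1 = 250 * 9.81 * ln(4.2) = 3519.5 m/s
dV2 = 443 * 9.81 * ln(4.9) = 6906.5 m/s
Total dV = 3519.5 + 6906.5 = 10426.0 m/s ~ 10426 m/s

10426 m/s


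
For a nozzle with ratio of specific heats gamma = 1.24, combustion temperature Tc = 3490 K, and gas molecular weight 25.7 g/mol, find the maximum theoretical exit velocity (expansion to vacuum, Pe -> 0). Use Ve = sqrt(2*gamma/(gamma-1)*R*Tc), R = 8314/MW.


R = 8314 / 25.7 = 323.5 J/(kg.K)
Ve = sqrt(2 * 1.24 / (1.24 - 1) * 323.5 * 3490) = 3416 m/s

3416 m/s


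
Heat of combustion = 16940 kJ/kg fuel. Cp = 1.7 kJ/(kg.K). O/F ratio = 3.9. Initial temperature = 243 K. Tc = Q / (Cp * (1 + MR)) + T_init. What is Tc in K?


Tc = 16940 / (1.7 * (1 + 3.9)) + 243 = 2277 K

2277 K


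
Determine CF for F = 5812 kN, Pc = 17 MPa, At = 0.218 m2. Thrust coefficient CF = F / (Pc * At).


CF = 5812000 / (17e6 * 0.218) = 1.57

1.57


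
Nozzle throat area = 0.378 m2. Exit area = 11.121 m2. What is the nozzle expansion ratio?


AR = 11.121 / 0.378 = 29.4

29.4


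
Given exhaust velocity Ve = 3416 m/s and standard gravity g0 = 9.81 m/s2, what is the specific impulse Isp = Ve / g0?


Isp = Ve / g0 = 3416 / 9.81 = 348.2 s

348.2 s


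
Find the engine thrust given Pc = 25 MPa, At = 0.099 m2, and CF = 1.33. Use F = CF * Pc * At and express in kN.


F = 1.33 * 25e6 * 0.099 = 3.2918e+06 N = 3291.8 kN

3291.8 kN
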